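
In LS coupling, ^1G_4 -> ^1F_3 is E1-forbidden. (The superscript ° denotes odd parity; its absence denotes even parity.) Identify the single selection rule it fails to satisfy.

Reading off the term symbols: S 0→0, L 4→3, J 4→3, parity even→even.
Parity must change: even → even — fails.
ΔJ = 0, ±1 (not J=0↔0): J: 4 → 3, ΔJ = -1 — passes.
ΔL = 0, ±1 (not L=0↔0): L: 4 → 3, ΔL = -1 — passes.
ΔS = 0: S: 0 → 0 — passes.

parity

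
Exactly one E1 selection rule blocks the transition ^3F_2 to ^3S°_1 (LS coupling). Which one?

the ΔL = 0, ±1 rule

ΔS = 0: S: 1 → 1 — passes.
ΔL = 0, ±1 (not L=0↔0): L: 3 → 0, ΔL = -3 — fails.
ΔJ = 0, ±1 (not J=0↔0): J: 2 → 1, ΔJ = -1 — passes.
Parity must change: even → odd — passes.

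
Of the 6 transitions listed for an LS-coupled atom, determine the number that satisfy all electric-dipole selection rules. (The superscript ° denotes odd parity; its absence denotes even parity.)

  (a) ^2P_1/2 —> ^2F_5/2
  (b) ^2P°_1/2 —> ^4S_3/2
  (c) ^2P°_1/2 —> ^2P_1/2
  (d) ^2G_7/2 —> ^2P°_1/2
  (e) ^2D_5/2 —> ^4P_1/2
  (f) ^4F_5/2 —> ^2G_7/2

1

(a) forbidden (parity, ΔL, ΔJ fail)
(b) forbidden (ΔS fails)
(c) allowed
(d) forbidden (ΔL, ΔJ fail)
(e) forbidden (parity, ΔS, ΔJ fail)
(f) forbidden (parity, ΔS fail)
Total allowed: 1 of 6.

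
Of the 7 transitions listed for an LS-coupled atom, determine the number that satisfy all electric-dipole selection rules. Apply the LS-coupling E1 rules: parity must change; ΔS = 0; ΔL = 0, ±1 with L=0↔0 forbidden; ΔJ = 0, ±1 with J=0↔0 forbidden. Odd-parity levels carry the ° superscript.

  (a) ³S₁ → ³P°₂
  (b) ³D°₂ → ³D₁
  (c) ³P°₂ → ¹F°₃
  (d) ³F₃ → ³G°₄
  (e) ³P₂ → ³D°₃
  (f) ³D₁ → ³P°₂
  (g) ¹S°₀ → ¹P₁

(a) allowed
(b) allowed
(c) forbidden (parity, ΔS, ΔL fail)
(d) allowed
(e) allowed
(f) allowed
(g) allowed
Total allowed: 6 of 7.

6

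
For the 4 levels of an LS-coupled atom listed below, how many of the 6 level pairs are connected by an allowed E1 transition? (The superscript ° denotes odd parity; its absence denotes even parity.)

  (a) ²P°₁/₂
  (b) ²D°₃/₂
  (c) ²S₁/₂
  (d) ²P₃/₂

3

(a)–(b): forbidden (parity).
(a)–(c): allowed.
(a)–(d): allowed.
(b)–(c): forbidden (ΔL).
(b)–(d): allowed.
(c)–(d): forbidden (parity).
Allowed pairs: 3 of 6.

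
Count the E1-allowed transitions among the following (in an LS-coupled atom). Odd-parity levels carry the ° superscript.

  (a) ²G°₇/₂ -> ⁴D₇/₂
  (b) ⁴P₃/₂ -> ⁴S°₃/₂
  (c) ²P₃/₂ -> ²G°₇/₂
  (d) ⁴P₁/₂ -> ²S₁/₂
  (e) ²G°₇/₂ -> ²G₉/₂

2

(a) forbidden (ΔS, ΔL fail)
(b) allowed
(c) forbidden (ΔL, ΔJ fail)
(d) forbidden (parity, ΔS fail)
(e) allowed
Total allowed: 2 of 5.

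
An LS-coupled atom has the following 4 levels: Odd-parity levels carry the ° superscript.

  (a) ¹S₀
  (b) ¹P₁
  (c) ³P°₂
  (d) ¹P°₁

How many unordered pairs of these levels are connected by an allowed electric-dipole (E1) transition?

(a)–(b): forbidden (parity).
(a)–(c): forbidden (ΔS, ΔJ).
(a)–(d): allowed.
(b)–(c): forbidden (ΔS).
(b)–(d): allowed.
(c)–(d): forbidden (parity, ΔS).
Allowed pairs: 2 of 6.

2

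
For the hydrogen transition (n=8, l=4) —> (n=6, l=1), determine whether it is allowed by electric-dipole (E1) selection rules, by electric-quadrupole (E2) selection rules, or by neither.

Δl = 1 − 4 = -3; l_i + l_f = 5.
E1 (Δl = ±1): not satisfied.
E2 (Δl = 0,±2, l_i+l_f ≥ 2): not satisfied.

neither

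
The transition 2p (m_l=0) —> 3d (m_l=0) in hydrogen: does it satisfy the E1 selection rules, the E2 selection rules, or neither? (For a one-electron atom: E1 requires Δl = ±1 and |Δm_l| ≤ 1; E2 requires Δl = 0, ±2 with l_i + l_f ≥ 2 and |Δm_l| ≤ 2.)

Δl = 2 − 1 = +1; l_i + l_f = 3.
Δm_l = +0.
E1 (Δl = ±1, |Δm_l| ≤ 1): satisfied.
E2 (Δl = 0,±2, l_i+l_f ≥ 2, |Δm_l| ≤ 2): not satisfied.

E1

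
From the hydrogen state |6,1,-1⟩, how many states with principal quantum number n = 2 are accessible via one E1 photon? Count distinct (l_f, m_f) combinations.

1

E1 requires Δl = ±1, so l_f ∈ {0, 2}; with 0 ≤ l_f ≤ n_f−1 = 1, the allowed l_f values are {0}.
For l_f = 0: m_f ∈ {m_i−1, m_i, m_i+1} ∩ [−0, 0] = {0} → 1 state.
Total: 1.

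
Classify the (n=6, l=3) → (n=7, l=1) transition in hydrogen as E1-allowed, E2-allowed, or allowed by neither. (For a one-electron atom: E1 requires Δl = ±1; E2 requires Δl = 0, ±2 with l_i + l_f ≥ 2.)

Δl = 1 − 3 = -2; l_i + l_f = 4.
E1 (Δl = ±1): not satisfied.
E2 (Δl = 0,±2, l_i+l_f ≥ 2): satisfied.

E2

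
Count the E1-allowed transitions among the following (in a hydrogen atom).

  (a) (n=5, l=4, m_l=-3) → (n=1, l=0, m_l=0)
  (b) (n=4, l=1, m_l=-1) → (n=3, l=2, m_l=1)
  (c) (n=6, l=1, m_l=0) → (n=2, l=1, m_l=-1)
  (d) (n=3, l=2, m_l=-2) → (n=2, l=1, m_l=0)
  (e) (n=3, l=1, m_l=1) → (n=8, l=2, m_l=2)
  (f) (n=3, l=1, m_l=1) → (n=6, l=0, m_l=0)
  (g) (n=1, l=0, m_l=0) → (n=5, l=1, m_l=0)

(a) forbidden — Δl = -4 (E1 requires Δl = ±1); Δm_l = +3 (E1 requires Δm_l = 0, ±1)
(b) forbidden — Δm_l = +2 (E1 requires Δm_l = 0, ±1)
(c) forbidden — Δl = +0 (E1 requires Δl = ±1)
(d) forbidden — Δm_l = +2 (E1 requires Δm_l = 0, ±1)
(e) allowed
(f) allowed
(g) allowed
Total allowed: 3 of 7.

3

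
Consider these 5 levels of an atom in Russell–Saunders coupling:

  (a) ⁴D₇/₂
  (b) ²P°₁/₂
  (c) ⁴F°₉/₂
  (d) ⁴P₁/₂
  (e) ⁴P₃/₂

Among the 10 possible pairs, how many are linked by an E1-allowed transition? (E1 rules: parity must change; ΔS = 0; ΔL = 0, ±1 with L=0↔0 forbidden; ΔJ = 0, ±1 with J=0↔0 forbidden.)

(a)–(b): forbidden (ΔS, ΔJ).
(a)–(c): allowed.
(a)–(d): forbidden (parity, ΔJ).
(a)–(e): forbidden (parity, ΔJ).
(b)–(c): forbidden (parity, ΔS, ΔL, ΔJ).
(b)–(d): forbidden (ΔS).
(b)–(e): forbidden (ΔS).
(c)–(d): forbidden (ΔL, ΔJ).
(c)–(e): forbidden (ΔL, ΔJ).
(d)–(e): forbidden (parity).
Allowed pairs: 1 of 10.

1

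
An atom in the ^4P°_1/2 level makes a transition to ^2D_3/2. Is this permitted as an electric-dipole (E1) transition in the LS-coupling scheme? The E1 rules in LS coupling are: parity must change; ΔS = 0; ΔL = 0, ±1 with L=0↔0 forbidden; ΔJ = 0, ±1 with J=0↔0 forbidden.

Initial level: S=3/2, L=1, J=1/2, parity odd. Final level: S=1/2, L=2, J=3/2, parity even.
ΔJ = 0, ±1 (not J=0↔0): J: 1/2 → 3/2, ΔJ = +1 — satisfied.
ΔL = 0, ±1 (not L=0↔0): L: 1 → 2, ΔL = +1 — satisfied.
Parity must change: odd → even — satisfied.
ΔS = 0: S: 3/2 → 1/2 — violated.
Rule(s) violated: ΔS.

forbidden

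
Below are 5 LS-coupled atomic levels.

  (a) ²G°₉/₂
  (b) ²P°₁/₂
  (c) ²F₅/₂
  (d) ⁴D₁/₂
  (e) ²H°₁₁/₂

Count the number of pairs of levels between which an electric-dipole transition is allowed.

(a)–(b): forbidden (parity, ΔL, ΔJ).
(a)–(c): forbidden (ΔJ).
(a)–(d): forbidden (ΔS, ΔL, ΔJ).
(a)–(e): forbidden (parity).
(b)–(c): forbidden (ΔL, ΔJ).
(b)–(d): forbidden (ΔS).
(b)–(e): forbidden (parity, ΔL, ΔJ).
(c)–(d): forbidden (parity, ΔS, ΔJ).
(c)–(e): forbidden (ΔL, ΔJ).
(d)–(e): forbidden (ΔS, ΔL, ΔJ).
Allowed pairs: 0 of 10.

0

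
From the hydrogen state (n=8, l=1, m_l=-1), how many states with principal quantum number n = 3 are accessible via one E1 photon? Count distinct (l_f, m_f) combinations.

4

E1 requires Δl = ±1, so l_f ∈ {0, 2}; with 0 ≤ l_f ≤ n_f−1 = 2, the allowed l_f values are {0, 2}.
For l_f = 0: m_f ∈ {m_i−1, m_i, m_i+1} ∩ [−0, 0] = {0} → 1 state.
For l_f = 2: m_f ∈ {m_i−1, m_i, m_i+1} ∩ [−2, 2] = {-2, -1, 0} → 3 states.
Total: 4.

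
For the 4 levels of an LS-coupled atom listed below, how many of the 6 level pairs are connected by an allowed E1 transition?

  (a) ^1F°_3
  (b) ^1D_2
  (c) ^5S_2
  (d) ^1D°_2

2

(a)–(b): allowed.
(a)–(c): forbidden (ΔS, ΔL).
(a)–(d): forbidden (parity).
(b)–(c): forbidden (parity, ΔS, ΔL).
(b)–(d): allowed.
(c)–(d): forbidden (ΔS, ΔL).
Allowed pairs: 2 of 6.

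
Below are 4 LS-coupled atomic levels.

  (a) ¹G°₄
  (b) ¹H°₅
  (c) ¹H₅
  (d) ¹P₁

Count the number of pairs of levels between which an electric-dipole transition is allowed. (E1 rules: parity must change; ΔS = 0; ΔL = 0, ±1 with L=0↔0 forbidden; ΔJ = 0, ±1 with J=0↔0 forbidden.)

(a)–(b): forbidden (parity).
(a)–(c): allowed.
(a)–(d): forbidden (ΔL, ΔJ).
(b)–(c): allowed.
(b)–(d): forbidden (ΔL, ΔJ).
(c)–(d): forbidden (parity, ΔL, ΔJ).
Allowed pairs: 2 of 6.

2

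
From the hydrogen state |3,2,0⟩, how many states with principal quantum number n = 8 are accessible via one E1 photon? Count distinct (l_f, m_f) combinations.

6

E1 requires Δl = ±1, so l_f ∈ {1, 3}; with 0 ≤ l_f ≤ n_f−1 = 7, the allowed l_f values are {1, 3}.
For l_f = 1: m_f ∈ {m_i−1, m_i, m_i+1} ∩ [−1, 1] = {-1, 0, 1} → 3 states.
For l_f = 3: m_f ∈ {m_i−1, m_i, m_i+1} ∩ [−3, 3] = {-1, 0, 1} → 3 states.
Total: 6.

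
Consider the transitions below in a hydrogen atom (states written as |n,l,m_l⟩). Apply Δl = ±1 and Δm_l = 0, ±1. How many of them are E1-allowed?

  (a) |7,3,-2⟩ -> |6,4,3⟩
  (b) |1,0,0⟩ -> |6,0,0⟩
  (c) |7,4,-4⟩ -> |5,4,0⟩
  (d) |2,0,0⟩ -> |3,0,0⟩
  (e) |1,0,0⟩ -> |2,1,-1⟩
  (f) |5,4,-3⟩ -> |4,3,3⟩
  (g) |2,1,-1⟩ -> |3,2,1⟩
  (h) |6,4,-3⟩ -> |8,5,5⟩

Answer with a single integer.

1

(a) forbidden — Δm_l = +5 (E1 requires Δm_l = 0, ±1)
(b) forbidden — Δl = +0 (E1 requires Δl = ±1)
(c) forbidden — Δl = +0 (E1 requires Δl = ±1); Δm_l = +4 (E1 requires Δm_l = 0, ±1)
(d) forbidden — Δl = +0 (E1 requires Δl = ±1)
(e) allowed
(f) forbidden — Δm_l = +6 (E1 requires Δm_l = 0, ±1)
(g) forbidden — Δm_l = +2 (E1 requires Δm_l = 0, ±1)
(h) forbidden — Δm_l = +8 (E1 requires Δm_l = 0, ±1)
Total allowed: 1 of 8.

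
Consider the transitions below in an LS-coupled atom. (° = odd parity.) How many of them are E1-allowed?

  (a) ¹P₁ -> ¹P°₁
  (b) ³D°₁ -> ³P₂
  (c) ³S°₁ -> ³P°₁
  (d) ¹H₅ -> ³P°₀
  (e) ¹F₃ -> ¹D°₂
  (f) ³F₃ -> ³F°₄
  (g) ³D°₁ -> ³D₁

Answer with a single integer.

(a) allowed
(b) allowed
(c) forbidden (parity fails)
(d) forbidden (ΔS, ΔL, ΔJ fail)
(e) allowed
(f) allowed
(g) allowed
Total allowed: 5 of 7.

5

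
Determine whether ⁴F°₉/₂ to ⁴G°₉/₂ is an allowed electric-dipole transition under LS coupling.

forbidden

ΔS = 0: S: 3/2 → 3/2 — ✓.
ΔJ = 0, ±1 (not J=0↔0): J: 9/2 → 9/2, ΔJ = +0 — ✓.
ΔL = 0, ±1 (not L=0↔0): L: 3 → 4, ΔL = +1 — ✓.
Parity must change: odd → odd — ✗.
Rule(s) violated: parity.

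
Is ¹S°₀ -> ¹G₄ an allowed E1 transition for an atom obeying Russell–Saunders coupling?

forbidden

Reading off the term symbols: S 0→0, L 0→4, J 0→4, parity odd→even.
Parity must change: odd → even — ✓.
ΔS = 0: S: 0 → 0 — ✓.
ΔL = 0, ±1 (not L=0↔0): L: 0 → 4, ΔL = +4 — ✗.
ΔJ = 0, ±1 (not J=0↔0): J: 0 → 4, ΔJ = +4 — ✗.
Rule(s) violated: ΔL, ΔJ.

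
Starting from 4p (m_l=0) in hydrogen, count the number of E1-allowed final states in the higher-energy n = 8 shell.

4

E1 requires Δl = ±1, so l_f ∈ {0, 2}; with 0 ≤ l_f ≤ n_f−1 = 7, the allowed l_f values are {0, 2}.
For l_f = 0: m_f ∈ {m_i−1, m_i, m_i+1} ∩ [−0, 0] = {0} → 1 state.
For l_f = 2: m_f ∈ {m_i−1, m_i, m_i+1} ∩ [−2, 2] = {-1, 0, 1} → 3 states.
Total: 4.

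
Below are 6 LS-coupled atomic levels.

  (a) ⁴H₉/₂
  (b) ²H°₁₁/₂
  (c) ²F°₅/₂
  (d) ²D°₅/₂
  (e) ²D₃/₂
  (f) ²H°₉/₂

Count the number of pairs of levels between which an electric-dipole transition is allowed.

(a)–(b): forbidden (ΔS).
(a)–(c): forbidden (ΔS, ΔL, ΔJ).
(a)–(d): forbidden (ΔS, ΔL, ΔJ).
(a)–(e): forbidden (parity, ΔS, ΔL, ΔJ).
(a)–(f): forbidden (ΔS).
(b)–(c): forbidden (parity, ΔL, ΔJ).
(b)–(d): forbidden (parity, ΔL, ΔJ).
(b)–(e): forbidden (ΔL, ΔJ).
(b)–(f): forbidden (parity).
(c)–(d): forbidden (parity).
(c)–(e): allowed.
(c)–(f): forbidden (parity, ΔL, ΔJ).
(d)–(e): allowed.
(d)–(f): forbidden (parity, ΔL, ΔJ).
(e)–(f): forbidden (ΔL, ΔJ).
Allowed pairs: 2 of 15.

2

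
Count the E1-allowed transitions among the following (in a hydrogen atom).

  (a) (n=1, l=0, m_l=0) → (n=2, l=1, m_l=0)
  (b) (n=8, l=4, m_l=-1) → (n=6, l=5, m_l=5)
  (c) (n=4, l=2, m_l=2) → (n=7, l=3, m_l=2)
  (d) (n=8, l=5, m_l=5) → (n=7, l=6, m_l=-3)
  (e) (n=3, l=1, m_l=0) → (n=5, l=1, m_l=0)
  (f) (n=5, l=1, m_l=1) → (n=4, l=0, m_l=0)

3

(a) allowed
(b) forbidden — Δm_l = +6 (E1 requires Δm_l = 0, ±1)
(c) allowed
(d) forbidden — Δm_l = -8 (E1 requires Δm_l = 0, ±1)
(e) forbidden — Δl = +0 (E1 requires Δl = ±1)
(f) allowed
Total allowed: 3 of 6.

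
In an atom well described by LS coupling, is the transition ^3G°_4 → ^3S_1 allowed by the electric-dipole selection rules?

forbidden

ΔS = 0: S: 1 → 1 — passes.
Parity must change: odd → even — passes.
ΔL = 0, ±1 (not L=0↔0): L: 4 → 0, ΔL = -4 — fails.
ΔJ = 0, ±1 (not J=0↔0): J: 4 → 1, ΔJ = -3 — fails.
Rule(s) violated: ΔL, ΔJ.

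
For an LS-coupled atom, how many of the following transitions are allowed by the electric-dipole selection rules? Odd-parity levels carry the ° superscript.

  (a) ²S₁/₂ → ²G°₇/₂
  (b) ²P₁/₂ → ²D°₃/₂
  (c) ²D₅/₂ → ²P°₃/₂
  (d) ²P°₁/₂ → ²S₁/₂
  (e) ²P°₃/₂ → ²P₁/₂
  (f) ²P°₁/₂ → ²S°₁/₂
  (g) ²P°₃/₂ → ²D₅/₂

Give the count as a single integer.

(a) forbidden (ΔL, ΔJ fail)
(b) allowed
(c) allowed
(d) allowed
(e) allowed
(f) forbidden (parity fails)
(g) allowed
Total allowed: 5 of 7.

5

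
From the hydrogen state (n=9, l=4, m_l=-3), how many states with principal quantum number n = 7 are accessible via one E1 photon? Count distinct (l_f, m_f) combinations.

5

E1 requires Δl = ±1, so l_f ∈ {3, 5}; with 0 ≤ l_f ≤ n_f−1 = 6, the allowed l_f values are {3, 5}.
For l_f = 3: m_f ∈ {m_i−1, m_i, m_i+1} ∩ [−3, 3] = {-3, -2} → 2 states.
For l_f = 5: m_f ∈ {m_i−1, m_i, m_i+1} ∩ [−5, 5] = {-4, -3, -2} → 3 states.
Total: 5.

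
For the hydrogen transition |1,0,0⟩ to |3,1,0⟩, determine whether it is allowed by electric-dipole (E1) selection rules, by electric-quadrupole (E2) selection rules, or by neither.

E1

Δl = 1 − 0 = +1; l_i + l_f = 1.
Δm_l = +0.
E1 (Δl = ±1, |Δm_l| ≤ 1): satisfied.
E2 (Δl = 0,±2, l_i+l_f ≥ 2, |Δm_l| ≤ 2): not satisfied.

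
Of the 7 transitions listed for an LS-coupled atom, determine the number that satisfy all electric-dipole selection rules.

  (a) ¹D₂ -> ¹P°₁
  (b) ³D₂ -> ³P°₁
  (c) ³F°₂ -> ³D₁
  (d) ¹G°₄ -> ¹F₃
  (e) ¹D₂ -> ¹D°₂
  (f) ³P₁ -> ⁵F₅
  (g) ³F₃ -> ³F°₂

6

(a) allowed
(b) allowed
(c) allowed
(d) allowed
(e) allowed
(f) forbidden (parity, ΔS, ΔL, ΔJ fail)
(g) allowed
Total allowed: 6 of 7.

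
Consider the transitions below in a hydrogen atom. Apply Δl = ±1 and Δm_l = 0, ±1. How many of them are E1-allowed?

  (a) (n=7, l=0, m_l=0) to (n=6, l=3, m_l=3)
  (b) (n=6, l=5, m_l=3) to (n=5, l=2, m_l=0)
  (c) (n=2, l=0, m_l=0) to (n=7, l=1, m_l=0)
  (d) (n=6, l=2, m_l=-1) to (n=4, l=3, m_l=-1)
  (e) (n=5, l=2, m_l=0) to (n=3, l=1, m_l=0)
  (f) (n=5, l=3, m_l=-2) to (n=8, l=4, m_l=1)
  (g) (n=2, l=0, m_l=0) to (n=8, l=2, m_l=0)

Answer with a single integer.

3

(a) forbidden — Δl = +3 (E1 requires Δl = ±1); Δm_l = +3 (E1 requires Δm_l = 0, ±1)
(b) forbidden — Δl = -3 (E1 requires Δl = ±1); Δm_l = -3 (E1 requires Δm_l = 0, ±1)
(c) allowed
(d) allowed
(e) allowed
(f) forbidden — Δm_l = +3 (E1 requires Δm_l = 0, ±1)
(g) forbidden — Δl = +2 (E1 requires Δl = ±1)
Total allowed: 3 of 7.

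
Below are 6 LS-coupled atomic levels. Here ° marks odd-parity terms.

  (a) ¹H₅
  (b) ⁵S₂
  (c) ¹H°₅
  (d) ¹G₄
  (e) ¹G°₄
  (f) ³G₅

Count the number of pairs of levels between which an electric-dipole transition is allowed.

4

(a)–(b): forbidden (parity, ΔS, ΔL, ΔJ).
(a)–(c): allowed.
(a)–(d): forbidden (parity).
(a)–(e): allowed.
(a)–(f): forbidden (parity, ΔS).
(b)–(c): forbidden (ΔS, ΔL, ΔJ).
(b)–(d): forbidden (parity, ΔS, ΔL, ΔJ).
(b)–(e): forbidden (ΔS, ΔL, ΔJ).
(b)–(f): forbidden (parity, ΔS, ΔL, ΔJ).
(c)–(d): allowed.
(c)–(e): forbidden (parity).
(c)–(f): forbidden (ΔS).
(d)–(e): allowed.
(d)–(f): forbidden (parity, ΔS).
(e)–(f): forbidden (ΔS).
Allowed pairs: 4 of 15.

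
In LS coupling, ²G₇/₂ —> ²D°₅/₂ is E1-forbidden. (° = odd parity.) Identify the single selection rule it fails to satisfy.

the ΔL = 0, ±1 rule

Reading off the term symbols: S 1/2→1/2, L 4→2, J 7/2→5/2, parity even→odd.
Parity must change: even → odd — passes.
ΔS = 0: S: 1/2 → 1/2 — passes.
ΔL = 0, ±1 (not L=0↔0): L: 4 → 2, ΔL = -2 — fails.
ΔJ = 0, ±1 (not J=0↔0): J: 7/2 → 5/2, ΔJ = -1 — passes.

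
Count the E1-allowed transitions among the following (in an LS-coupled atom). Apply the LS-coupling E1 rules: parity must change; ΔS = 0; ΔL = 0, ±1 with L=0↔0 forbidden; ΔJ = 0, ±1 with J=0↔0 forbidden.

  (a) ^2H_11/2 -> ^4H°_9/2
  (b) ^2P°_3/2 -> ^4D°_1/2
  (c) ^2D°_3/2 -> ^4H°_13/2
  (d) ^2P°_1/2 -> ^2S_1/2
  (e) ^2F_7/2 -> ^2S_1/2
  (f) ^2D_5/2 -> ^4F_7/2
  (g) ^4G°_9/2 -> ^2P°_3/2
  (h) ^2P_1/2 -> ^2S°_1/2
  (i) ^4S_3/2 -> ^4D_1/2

2

(a) forbidden (ΔS fails)
(b) forbidden (parity, ΔS fail)
(c) forbidden (parity, ΔS, ΔL, ΔJ fail)
(d) allowed
(e) forbidden (parity, ΔL, ΔJ fail)
(f) forbidden (parity, ΔS fail)
(g) forbidden (parity, ΔS, ΔL, ΔJ fail)
(h) allowed
(i) forbidden (parity, ΔL fail)
Total allowed: 2 of 9.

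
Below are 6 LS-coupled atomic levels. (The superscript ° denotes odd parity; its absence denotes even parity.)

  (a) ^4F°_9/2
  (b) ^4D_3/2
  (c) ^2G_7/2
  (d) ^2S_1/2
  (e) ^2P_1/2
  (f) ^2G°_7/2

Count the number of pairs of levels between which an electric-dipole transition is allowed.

1

(a)–(b): forbidden (ΔJ).
(a)–(c): forbidden (ΔS).
(a)–(d): forbidden (ΔS, ΔL, ΔJ).
(a)–(e): forbidden (ΔS, ΔL, ΔJ).
(a)–(f): forbidden (parity, ΔS).
(b)–(c): forbidden (parity, ΔS, ΔL, ΔJ).
(b)–(d): forbidden (parity, ΔS, ΔL).
(b)–(e): forbidden (parity, ΔS).
(b)–(f): forbidden (ΔS, ΔL, ΔJ).
(c)–(d): forbidden (parity, ΔL, ΔJ).
(c)–(e): forbidden (parity, ΔL, ΔJ).
(c)–(f): allowed.
(d)–(e): forbidden (parity).
(d)–(f): forbidden (ΔL, ΔJ).
(e)–(f): forbidden (ΔL, ΔJ).
Allowed pairs: 1 of 15.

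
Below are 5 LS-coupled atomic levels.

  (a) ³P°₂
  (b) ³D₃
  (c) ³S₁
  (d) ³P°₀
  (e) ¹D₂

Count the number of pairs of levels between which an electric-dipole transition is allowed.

3

(a)–(b): allowed.
(a)–(c): allowed.
(a)–(d): forbidden (parity, ΔJ).
(a)–(e): forbidden (ΔS).
(b)–(c): forbidden (parity, ΔL, ΔJ).
(b)–(d): forbidden (ΔJ).
(b)–(e): forbidden (parity, ΔS).
(c)–(d): allowed.
(c)–(e): forbidden (parity, ΔS, ΔL).
(d)–(e): forbidden (ΔS, ΔJ).
Allowed pairs: 3 of 10.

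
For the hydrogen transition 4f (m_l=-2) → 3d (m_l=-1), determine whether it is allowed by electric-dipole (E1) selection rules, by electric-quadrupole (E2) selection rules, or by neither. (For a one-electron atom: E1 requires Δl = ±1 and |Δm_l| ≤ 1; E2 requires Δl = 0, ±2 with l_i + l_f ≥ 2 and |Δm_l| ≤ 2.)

Δl = 2 − 3 = -1; l_i + l_f = 5.
Δm_l = +1.
E1 (Δl = ±1, |Δm_l| ≤ 1): satisfied.
E2 (Δl = 0,±2, l_i+l_f ≥ 2, |Δm_l| ≤ 2): not satisfied.

E1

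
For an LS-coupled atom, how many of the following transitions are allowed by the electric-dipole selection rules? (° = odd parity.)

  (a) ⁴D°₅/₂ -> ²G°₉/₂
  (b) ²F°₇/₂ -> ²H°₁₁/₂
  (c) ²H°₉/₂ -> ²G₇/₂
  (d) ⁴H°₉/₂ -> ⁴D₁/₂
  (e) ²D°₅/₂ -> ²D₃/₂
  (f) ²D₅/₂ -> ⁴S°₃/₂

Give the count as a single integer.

2

(a) forbidden (parity, ΔS, ΔL, ΔJ fail)
(b) forbidden (parity, ΔL, ΔJ fail)
(c) allowed
(d) forbidden (ΔL, ΔJ fail)
(e) allowed
(f) forbidden (ΔS, ΔL fail)
Total allowed: 2 of 6.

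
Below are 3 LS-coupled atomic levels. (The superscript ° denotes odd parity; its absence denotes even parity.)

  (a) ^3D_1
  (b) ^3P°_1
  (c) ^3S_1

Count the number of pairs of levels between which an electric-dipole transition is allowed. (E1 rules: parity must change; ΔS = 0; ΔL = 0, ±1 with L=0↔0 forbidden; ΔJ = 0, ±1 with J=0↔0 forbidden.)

2

(a)–(b): allowed.
(a)–(c): forbidden (parity, ΔL).
(b)–(c): allowed.
Allowed pairs: 2 of 3.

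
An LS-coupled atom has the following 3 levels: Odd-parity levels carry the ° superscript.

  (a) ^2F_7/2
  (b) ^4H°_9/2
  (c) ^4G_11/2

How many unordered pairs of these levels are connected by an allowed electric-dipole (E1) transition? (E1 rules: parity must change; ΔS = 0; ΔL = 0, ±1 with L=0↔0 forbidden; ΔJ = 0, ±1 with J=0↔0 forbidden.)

1

(a)–(b): forbidden (ΔS, ΔL).
(a)–(c): forbidden (parity, ΔS, ΔJ).
(b)–(c): allowed.
Allowed pairs: 1 of 3.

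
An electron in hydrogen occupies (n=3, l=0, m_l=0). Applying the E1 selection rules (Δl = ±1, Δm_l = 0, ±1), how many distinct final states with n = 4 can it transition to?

E1 requires Δl = ±1, so l_f ∈ {-1, 1}; with 0 ≤ l_f ≤ n_f−1 = 3, the allowed l_f values are {1}.
For l_f = 1: m_f ∈ {m_i−1, m_i, m_i+1} ∩ [−1, 1] = {-1, 0, 1} → 3 states.
Total: 3.

3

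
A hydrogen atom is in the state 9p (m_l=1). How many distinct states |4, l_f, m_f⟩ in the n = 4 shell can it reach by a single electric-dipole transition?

E1 requires Δl = ±1, so l_f ∈ {0, 2}; with 0 ≤ l_f ≤ n_f−1 = 3, the allowed l_f values are {0, 2}.
For l_f = 0: m_f ∈ {m_i−1, m_i, m_i+1} ∩ [−0, 0] = {0} → 1 state.
For l_f = 2: m_f ∈ {m_i−1, m_i, m_i+1} ∩ [−2, 2] = {0, 1, 2} → 3 states.
Total: 4.

4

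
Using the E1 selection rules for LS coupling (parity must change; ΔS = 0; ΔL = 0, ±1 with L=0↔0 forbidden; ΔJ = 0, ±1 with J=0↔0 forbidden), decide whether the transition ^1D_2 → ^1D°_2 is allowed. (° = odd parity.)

allowed

Initial level: S=0, L=2, J=2, parity even. Final level: S=0, L=2, J=2, parity odd.
Parity must change: even → odd — ok.
ΔS = 0: S: 0 → 0 — ok.
ΔL = 0, ±1 (not L=0↔0): L: 2 → 2, ΔL = +0 — ok.
ΔJ = 0, ±1 (not J=0↔0): J: 2 → 2, ΔJ = +0 — ok.
All four E1 rules are satisfied.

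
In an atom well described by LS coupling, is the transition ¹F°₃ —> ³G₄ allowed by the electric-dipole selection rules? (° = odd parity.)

forbidden

ΔS = 0: S: 0 → 1 — fails.
Parity must change: odd → even — passes.
ΔL = 0, ±1 (not L=0↔0): L: 3 → 4, ΔL = +1 — passes.
ΔJ = 0, ±1 (not J=0↔0): J: 3 → 4, ΔJ = +1 — passes.
Rule(s) violated: ΔS.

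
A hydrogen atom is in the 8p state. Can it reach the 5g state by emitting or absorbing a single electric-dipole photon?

forbidden

Initial l = 1, final l = 4, so Δl = +3. E1 requires Δl = ±1: fails.
The transition is electric-dipole forbidden.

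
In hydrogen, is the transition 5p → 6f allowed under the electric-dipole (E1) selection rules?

l: 1 → 3 (Δl = +2). Δl = ±1 fails.
The transition is electric-dipole forbidden.

forbidden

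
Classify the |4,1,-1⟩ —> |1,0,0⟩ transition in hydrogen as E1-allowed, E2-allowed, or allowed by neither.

E1

Δl = 0 − 1 = -1; l_i + l_f = 1.
Δm_l = +1.
E1 (Δl = ±1, |Δm_l| ≤ 1): satisfied.
E2 (Δl = 0,±2, l_i+l_f ≥ 2, |Δm_l| ≤ 2): not satisfied.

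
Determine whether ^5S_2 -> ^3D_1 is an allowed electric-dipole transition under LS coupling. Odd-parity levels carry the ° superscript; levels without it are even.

ΔJ = 0, ±1 (not J=0↔0): J: 2 → 1, ΔJ = -1 — ✓.
Parity must change: even → even — ✗.
ΔS = 0: S: 2 → 1 — ✗.
ΔL = 0, ±1 (not L=0↔0): L: 0 → 2, ΔL = +2 — ✗.
Rule(s) violated: parity, ΔS, ΔL.

forbidden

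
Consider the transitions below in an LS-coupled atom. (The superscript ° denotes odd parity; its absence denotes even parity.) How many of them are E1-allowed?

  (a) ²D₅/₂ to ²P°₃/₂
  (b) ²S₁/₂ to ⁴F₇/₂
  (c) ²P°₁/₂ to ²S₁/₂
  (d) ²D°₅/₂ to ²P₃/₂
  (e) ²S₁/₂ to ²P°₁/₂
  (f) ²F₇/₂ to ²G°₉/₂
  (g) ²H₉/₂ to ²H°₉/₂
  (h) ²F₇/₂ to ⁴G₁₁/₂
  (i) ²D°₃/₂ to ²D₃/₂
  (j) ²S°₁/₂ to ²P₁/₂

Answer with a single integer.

(a) allowed
(b) forbidden (parity, ΔS, ΔL, ΔJ fail)
(c) allowed
(d) allowed
(e) allowed
(f) allowed
(g) allowed
(h) forbidden (parity, ΔS, ΔJ fail)
(i) allowed
(j) allowed
Total allowed: 8 of 10.

8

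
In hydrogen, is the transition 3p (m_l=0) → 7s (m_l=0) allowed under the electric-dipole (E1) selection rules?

Δl = 0 − 1 = -1; the E1 rule Δl = ±1 is ✓.
m_l: 0 → 0 (Δm_l = +0). |Δm_l| ≤ 1 ✓.
All E1 selection rules are satisfied.

allowed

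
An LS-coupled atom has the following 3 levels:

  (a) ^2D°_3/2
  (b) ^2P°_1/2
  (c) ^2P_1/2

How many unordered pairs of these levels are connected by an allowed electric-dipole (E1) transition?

2

(a)–(b): forbidden (parity).
(a)–(c): allowed.
(b)–(c): allowed.
Allowed pairs: 2 of 3.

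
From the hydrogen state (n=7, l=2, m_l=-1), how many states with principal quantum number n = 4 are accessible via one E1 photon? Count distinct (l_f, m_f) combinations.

5

E1 requires Δl = ±1, so l_f ∈ {1, 3}; with 0 ≤ l_f ≤ n_f−1 = 3, the allowed l_f values are {1, 3}.
For l_f = 1: m_f ∈ {m_i−1, m_i, m_i+1} ∩ [−1, 1] = {-1, 0} → 2 states.
For l_f = 3: m_f ∈ {m_i−1, m_i, m_i+1} ∩ [−3, 3] = {-2, -1, 0} → 3 states.
Total: 5.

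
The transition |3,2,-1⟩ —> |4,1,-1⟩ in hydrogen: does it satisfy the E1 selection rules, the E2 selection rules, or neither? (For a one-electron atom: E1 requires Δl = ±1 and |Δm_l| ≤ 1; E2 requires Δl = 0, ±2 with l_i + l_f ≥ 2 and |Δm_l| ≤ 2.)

Δl = 1 − 2 = -1; l_i + l_f = 3.
Δm_l = +0.
E1 (Δl = ±1, |Δm_l| ≤ 1): satisfied.
E2 (Δl = 0,±2, l_i+l_f ≥ 2, |Δm_l| ≤ 2): not satisfied.

E1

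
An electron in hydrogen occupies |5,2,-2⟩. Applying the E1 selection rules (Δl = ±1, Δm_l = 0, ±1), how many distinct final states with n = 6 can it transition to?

E1 requires Δl = ±1, so l_f ∈ {1, 3}; with 0 ≤ l_f ≤ n_f−1 = 5, the allowed l_f values are {1, 3}.
For l_f = 1: m_f ∈ {m_i−1, m_i, m_i+1} ∩ [−1, 1] = {-1} → 1 state.
For l_f = 3: m_f ∈ {m_i−1, m_i, m_i+1} ∩ [−3, 3] = {-3, -2, -1} → 3 states.
Total: 4.

4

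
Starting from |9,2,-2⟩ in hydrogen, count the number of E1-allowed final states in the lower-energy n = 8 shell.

4

E1 requires Δl = ±1, so l_f ∈ {1, 3}; with 0 ≤ l_f ≤ n_f−1 = 7, the allowed l_f values are {1, 3}.
For l_f = 1: m_f ∈ {m_i−1, m_i, m_i+1} ∩ [−1, 1] = {-1} → 1 state.
For l_f = 3: m_f ∈ {m_i−1, m_i, m_i+1} ∩ [−3, 3] = {-3, -2, -1} → 3 states.
Total: 4.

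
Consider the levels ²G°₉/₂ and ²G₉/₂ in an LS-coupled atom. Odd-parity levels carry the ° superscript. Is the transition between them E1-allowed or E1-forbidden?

allowed

Initial level: S=1/2, L=4, J=9/2, parity odd. Final level: S=1/2, L=4, J=9/2, parity even.
ΔS = 0: S: 1/2 → 1/2 — ok.
Parity must change: odd → even — ok.
ΔJ = 0, ±1 (not J=0↔0): J: 9/2 → 9/2, ΔJ = +0 — ok.
ΔL = 0, ±1 (not L=0↔0): L: 4 → 4, ΔL = +0 — ok.
All four E1 rules are satisfied.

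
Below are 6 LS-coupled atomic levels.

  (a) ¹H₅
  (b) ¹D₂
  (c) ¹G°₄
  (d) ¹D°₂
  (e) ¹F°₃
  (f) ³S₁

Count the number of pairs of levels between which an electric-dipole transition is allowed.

(a)–(b): forbidden (parity, ΔL, ΔJ).
(a)–(c): allowed.
(a)–(d): forbidden (ΔL, ΔJ).
(a)–(e): forbidden (ΔL, ΔJ).
(a)–(f): forbidden (parity, ΔS, ΔL, ΔJ).
(b)–(c): forbidden (ΔL, ΔJ).
(b)–(d): allowed.
(b)–(e): allowed.
(b)–(f): forbidden (parity, ΔS, ΔL).
(c)–(d): forbidden (parity, ΔL, ΔJ).
(c)–(e): forbidden (parity).
(c)–(f): forbidden (ΔS, ΔL, ΔJ).
(d)–(e): forbidden (parity).
(d)–(f): forbidden (ΔS, ΔL).
(e)–(f): forbidden (ΔS, ΔL, ΔJ).
Allowed pairs: 3 of 15.

3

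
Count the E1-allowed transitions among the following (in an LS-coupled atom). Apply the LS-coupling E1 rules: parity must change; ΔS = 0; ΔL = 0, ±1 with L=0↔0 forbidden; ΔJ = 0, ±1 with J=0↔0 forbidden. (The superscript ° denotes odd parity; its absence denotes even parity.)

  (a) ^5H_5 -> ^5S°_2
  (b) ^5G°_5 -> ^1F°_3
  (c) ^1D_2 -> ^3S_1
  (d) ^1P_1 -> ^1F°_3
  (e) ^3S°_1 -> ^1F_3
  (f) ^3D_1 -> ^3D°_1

1

(a) forbidden (ΔL, ΔJ fail)
(b) forbidden (parity, ΔS, ΔJ fail)
(c) forbidden (parity, ΔS, ΔL fail)
(d) forbidden (ΔL, ΔJ fail)
(e) forbidden (ΔS, ΔL, ΔJ fail)
(f) allowed
Total allowed: 1 of 6.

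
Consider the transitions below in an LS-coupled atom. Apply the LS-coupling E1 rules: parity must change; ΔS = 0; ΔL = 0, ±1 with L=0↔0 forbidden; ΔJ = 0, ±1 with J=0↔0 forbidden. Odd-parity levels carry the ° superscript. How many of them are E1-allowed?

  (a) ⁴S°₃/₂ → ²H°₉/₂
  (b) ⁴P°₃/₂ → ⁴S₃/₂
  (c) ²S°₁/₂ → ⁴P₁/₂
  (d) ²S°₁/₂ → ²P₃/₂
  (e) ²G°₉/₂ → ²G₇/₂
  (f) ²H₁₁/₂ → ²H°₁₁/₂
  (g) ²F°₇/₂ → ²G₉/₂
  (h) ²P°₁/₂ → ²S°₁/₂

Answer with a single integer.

(a) forbidden (parity, ΔS, ΔL, ΔJ fail)
(b) allowed
(c) forbidden (ΔS fails)
(d) allowed
(e) allowed
(f) allowed
(g) allowed
(h) forbidden (parity fails)
Total allowed: 5 of 8.

5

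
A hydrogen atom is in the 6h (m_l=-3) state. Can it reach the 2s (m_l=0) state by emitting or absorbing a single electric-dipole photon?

l: 5 → 0 (Δl = -5). Δl = ±1 ✗.
m_l: -3 → 0 (Δm_l = +3). |Δm_l| ≤ 1 ✗.
The transition is electric-dipole forbidden.

forbidden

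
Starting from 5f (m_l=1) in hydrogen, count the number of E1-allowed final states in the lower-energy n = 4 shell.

E1 requires Δl = ±1, so l_f ∈ {2, 4}; with 0 ≤ l_f ≤ n_f−1 = 3, the allowed l_f values are {2}.
For l_f = 2: m_f ∈ {m_i−1, m_i, m_i+1} ∩ [−2, 2] = {0, 1, 2} → 3 states.
Total: 3.

3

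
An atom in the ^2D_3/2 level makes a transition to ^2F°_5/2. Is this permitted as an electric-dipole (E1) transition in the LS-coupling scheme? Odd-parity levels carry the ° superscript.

allowed

Parity must change: even → odd — ok.
ΔS = 0: S: 1/2 → 1/2 — ok.
ΔL = 0, ±1 (not L=0↔0): L: 2 → 3, ΔL = +1 — ok.
ΔJ = 0, ±1 (not J=0↔0): J: 3/2 → 5/2, ΔJ = +1 — ok.
All four E1 rules are satisfied.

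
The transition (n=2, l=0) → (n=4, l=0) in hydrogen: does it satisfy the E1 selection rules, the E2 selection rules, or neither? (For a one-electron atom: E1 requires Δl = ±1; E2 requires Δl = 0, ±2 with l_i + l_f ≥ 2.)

Δl = 0 − 0 = +0; l_i + l_f = 0.
E1 (Δl = ±1): not satisfied.
E2 (Δl = 0,±2, l_i+l_f ≥ 2): not satisfied.

neither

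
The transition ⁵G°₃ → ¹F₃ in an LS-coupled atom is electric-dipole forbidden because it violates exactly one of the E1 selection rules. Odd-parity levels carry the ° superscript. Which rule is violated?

ΔS = 0: S: 2 → 0 — violated.
ΔL = 0, ±1 (not L=0↔0): L: 4 → 3, ΔL = -1 — satisfied.
ΔJ = 0, ±1 (not J=0↔0): J: 3 → 3, ΔJ = +0 — satisfied.
Parity must change: odd → even — satisfied.

the ΔS = 0 rule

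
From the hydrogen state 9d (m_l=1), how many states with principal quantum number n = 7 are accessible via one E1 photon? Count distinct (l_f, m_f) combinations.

5

E1 requires Δl = ±1, so l_f ∈ {1, 3}; with 0 ≤ l_f ≤ n_f−1 = 6, the allowed l_f values are {1, 3}.
For l_f = 1: m_f ∈ {m_i−1, m_i, m_i+1} ∩ [−1, 1] = {0, 1} → 2 states.
For l_f = 3: m_f ∈ {m_i−1, m_i, m_i+1} ∩ [−3, 3] = {0, 1, 2} → 3 states.
Total: 5.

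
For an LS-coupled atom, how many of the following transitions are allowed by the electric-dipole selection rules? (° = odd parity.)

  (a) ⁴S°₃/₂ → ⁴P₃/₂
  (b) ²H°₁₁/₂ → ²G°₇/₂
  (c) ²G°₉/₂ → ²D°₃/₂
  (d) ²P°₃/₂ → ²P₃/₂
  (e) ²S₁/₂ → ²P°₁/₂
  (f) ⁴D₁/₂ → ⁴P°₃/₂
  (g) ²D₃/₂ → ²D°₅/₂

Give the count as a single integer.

(a) allowed
(b) forbidden (parity, ΔJ fail)
(c) forbidden (parity, ΔL, ΔJ fail)
(d) allowed
(e) allowed
(f) allowed
(g) allowed
Total allowed: 5 of 7.

5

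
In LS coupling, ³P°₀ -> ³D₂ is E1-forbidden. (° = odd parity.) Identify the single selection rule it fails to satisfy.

the ΔJ = 0, ±1 rule

Initial level: S=1, L=1, J=0, parity odd. Final level: S=1, L=2, J=2, parity even.
Parity must change: odd → even — passes.
ΔS = 0: S: 1 → 1 — passes.
ΔL = 0, ±1 (not L=0↔0): L: 1 → 2, ΔL = +1 — passes.
ΔJ = 0, ±1 (not J=0↔0): J: 0 → 2, ΔJ = +2 — fails.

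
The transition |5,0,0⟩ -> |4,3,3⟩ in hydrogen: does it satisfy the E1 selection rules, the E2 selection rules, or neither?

neither

Δl = 3 − 0 = +3; l_i + l_f = 3.
Δm_l = +3.
E1 (Δl = ±1, |Δm_l| ≤ 1): not satisfied.
E2 (Δl = 0,±2, l_i+l_f ≥ 2, |Δm_l| ≤ 2): not satisfied.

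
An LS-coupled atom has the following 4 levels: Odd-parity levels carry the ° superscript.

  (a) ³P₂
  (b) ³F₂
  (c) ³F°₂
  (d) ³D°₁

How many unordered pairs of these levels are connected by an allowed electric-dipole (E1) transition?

3

(a)–(b): forbidden (parity, ΔL).
(a)–(c): forbidden (ΔL).
(a)–(d): allowed.
(b)–(c): allowed.
(b)–(d): allowed.
(c)–(d): forbidden (parity).
Allowed pairs: 3 of 6.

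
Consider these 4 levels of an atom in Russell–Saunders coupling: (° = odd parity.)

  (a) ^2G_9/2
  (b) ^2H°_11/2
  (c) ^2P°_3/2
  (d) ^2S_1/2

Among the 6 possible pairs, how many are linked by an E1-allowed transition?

2

(a)–(b): allowed.
(a)–(c): forbidden (ΔL, ΔJ).
(a)–(d): forbidden (parity, ΔL, ΔJ).
(b)–(c): forbidden (parity, ΔL, ΔJ).
(b)–(d): forbidden (ΔL, ΔJ).
(c)–(d): allowed.
Allowed pairs: 2 of 6.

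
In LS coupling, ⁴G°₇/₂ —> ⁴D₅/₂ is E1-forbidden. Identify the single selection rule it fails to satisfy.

the ΔL = 0, ±1 rule

Reading off the term symbols: S 3/2→3/2, L 4→2, J 7/2→5/2, parity odd→even.
Parity must change: odd → even — ok.
ΔS = 0: S: 3/2 → 3/2 — ok.
ΔL = 0, ±1 (not L=0↔0): L: 4 → 2, ΔL = -2 — fails.
ΔJ = 0, ±1 (not J=0↔0): J: 7/2 → 5/2, ΔJ = -1 — ok.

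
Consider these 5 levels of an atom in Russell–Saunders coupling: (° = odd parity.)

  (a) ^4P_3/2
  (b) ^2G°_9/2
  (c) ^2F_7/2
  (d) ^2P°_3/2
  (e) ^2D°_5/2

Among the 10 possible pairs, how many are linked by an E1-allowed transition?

2

(a)–(b): forbidden (ΔS, ΔL, ΔJ).
(a)–(c): forbidden (parity, ΔS, ΔL, ΔJ).
(a)–(d): forbidden (ΔS).
(a)–(e): forbidden (ΔS).
(b)–(c): allowed.
(b)–(d): forbidden (parity, ΔL, ΔJ).
(b)–(e): forbidden (parity, ΔL, ΔJ).
(c)–(d): forbidden (ΔL, ΔJ).
(c)–(e): allowed.
(d)–(e): forbidden (parity).
Allowed pairs: 2 of 10.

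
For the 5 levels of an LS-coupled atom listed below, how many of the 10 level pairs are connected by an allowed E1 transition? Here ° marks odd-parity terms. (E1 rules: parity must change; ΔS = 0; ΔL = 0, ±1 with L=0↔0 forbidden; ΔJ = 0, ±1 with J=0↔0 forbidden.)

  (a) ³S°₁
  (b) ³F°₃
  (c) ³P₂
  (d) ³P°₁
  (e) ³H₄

2

(a)–(b): forbidden (parity, ΔL, ΔJ).
(a)–(c): allowed.
(a)–(d): forbidden (parity).
(a)–(e): forbidden (ΔL, ΔJ).
(b)–(c): forbidden (ΔL).
(b)–(d): forbidden (parity, ΔL, ΔJ).
(b)–(e): forbidden (ΔL).
(c)–(d): allowed.
(c)–(e): forbidden (parity, ΔL, ΔJ).
(d)–(e): forbidden (ΔL, ΔJ).
Allowed pairs: 2 of 10.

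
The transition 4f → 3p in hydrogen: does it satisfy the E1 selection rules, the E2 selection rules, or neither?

E2

Δl = 1 − 3 = -2; l_i + l_f = 4.
E1 (Δl = ±1): not satisfied.
E2 (Δl = 0,±2, l_i+l_f ≥ 2): satisfied.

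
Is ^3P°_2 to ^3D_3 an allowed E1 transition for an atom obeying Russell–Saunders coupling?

allowed

Initial level: S=1, L=1, J=2, parity odd. Final level: S=1, L=2, J=3, parity even.
Parity must change: odd → even — passes.
ΔS = 0: S: 1 → 1 — passes.
ΔL = 0, ±1 (not L=0↔0): L: 1 → 2, ΔL = +1 — passes.
ΔJ = 0, ±1 (not J=0↔0): J: 2 → 3, ΔJ = +1 — passes.
All four E1 rules are satisfied.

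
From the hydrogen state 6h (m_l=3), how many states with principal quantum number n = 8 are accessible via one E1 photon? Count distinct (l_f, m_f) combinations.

E1 requires Δl = ±1, so l_f ∈ {4, 6}; with 0 ≤ l_f ≤ n_f−1 = 7, the allowed l_f values are {4, 6}.
For l_f = 4: m_f ∈ {m_i−1, m_i, m_i+1} ∩ [−4, 4] = {2, 3, 4} → 3 states.
For l_f = 6: m_f ∈ {m_i−1, m_i, m_i+1} ∩ [−6, 6] = {2, 3, 4} → 3 states.
Total: 6.

6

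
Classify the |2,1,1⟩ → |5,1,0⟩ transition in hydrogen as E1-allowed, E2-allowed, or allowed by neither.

E2

Δl = 1 − 1 = +0; l_i + l_f = 2.
Δm_l = -1.
E1 (Δl = ±1, |Δm_l| ≤ 1): not satisfied.
E2 (Δl = 0,±2, l_i+l_f ≥ 2, |Δm_l| ≤ 2): satisfied.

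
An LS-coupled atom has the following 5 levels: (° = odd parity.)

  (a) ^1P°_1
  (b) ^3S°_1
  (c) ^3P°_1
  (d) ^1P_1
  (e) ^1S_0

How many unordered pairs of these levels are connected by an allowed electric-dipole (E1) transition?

2

(a)–(b): forbidden (parity, ΔS).
(a)–(c): forbidden (parity, ΔS).
(a)–(d): allowed.
(a)–(e): allowed.
(b)–(c): forbidden (parity).
(b)–(d): forbidden (ΔS).
(b)–(e): forbidden (ΔS, ΔL).
(c)–(d): forbidden (ΔS).
(c)–(e): forbidden (ΔS).
(d)–(e): forbidden (parity).
Allowed pairs: 2 of 10.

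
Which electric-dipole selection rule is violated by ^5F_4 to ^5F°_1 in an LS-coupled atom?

Reading off the term symbols: S 2→2, L 3→3, J 4→1, parity even→odd.
Parity must change: even → odd — ✓.
ΔS = 0: S: 2 → 2 — ✓.
ΔL = 0, ±1 (not L=0↔0): L: 3 → 3, ΔL = +0 — ✓.
ΔJ = 0, ±1 (not J=0↔0): J: 4 → 1, ΔJ = -3 — ✗.

the ΔJ = 0, ±1 rule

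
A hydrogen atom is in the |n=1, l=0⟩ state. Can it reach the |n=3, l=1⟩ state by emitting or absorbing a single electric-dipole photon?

Initial l = 0, final l = 1, so Δl = +1. E1 requires Δl = ±1: ✓.
All E1 selection rules are satisfied.

allowed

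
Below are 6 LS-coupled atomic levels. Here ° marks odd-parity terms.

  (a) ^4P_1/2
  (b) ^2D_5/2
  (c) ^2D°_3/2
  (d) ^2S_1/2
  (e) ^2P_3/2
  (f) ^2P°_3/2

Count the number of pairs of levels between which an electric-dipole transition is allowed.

(a)–(b): forbidden (parity, ΔS, ΔJ).
(a)–(c): forbidden (ΔS).
(a)–(d): forbidden (parity, ΔS).
(a)–(e): forbidden (parity, ΔS).
(a)–(f): forbidden (ΔS).
(b)–(c): allowed.
(b)–(d): forbidden (parity, ΔL, ΔJ).
(b)–(e): forbidden (parity).
(b)–(f): allowed.
(c)–(d): forbidden (ΔL).
(c)–(e): allowed.
(c)–(f): forbidden (parity).
(d)–(e): forbidden (parity).
(d)–(f): allowed.
(e)–(f): allowed.
Allowed pairs: 5 of 15.

5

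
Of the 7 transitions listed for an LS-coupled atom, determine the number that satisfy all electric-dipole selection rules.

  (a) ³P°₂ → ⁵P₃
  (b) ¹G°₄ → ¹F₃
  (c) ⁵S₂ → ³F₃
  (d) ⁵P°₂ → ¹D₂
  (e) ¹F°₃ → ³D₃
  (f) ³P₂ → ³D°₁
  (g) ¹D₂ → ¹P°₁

3

(a) forbidden (ΔS fails)
(b) allowed
(c) forbidden (parity, ΔS, ΔL fail)
(d) forbidden (ΔS fails)
(e) forbidden (ΔS fails)
(f) allowed
(g) allowed
Total allowed: 3 of 7.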